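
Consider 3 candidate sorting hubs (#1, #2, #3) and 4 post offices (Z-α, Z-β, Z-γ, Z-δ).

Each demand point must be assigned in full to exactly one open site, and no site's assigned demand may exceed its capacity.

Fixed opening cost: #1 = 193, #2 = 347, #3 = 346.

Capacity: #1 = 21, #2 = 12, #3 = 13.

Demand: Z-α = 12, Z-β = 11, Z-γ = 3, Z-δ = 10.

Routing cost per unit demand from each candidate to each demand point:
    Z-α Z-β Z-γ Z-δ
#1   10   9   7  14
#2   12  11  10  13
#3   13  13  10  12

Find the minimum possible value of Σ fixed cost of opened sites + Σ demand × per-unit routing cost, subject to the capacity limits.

1268

Open {#1, #2, #3}; cheapest assignment that respects the capacities:
  #1 (cap 21, load 15): Z-α, Z-γ — cost 12×10 + 3×7 = 141
  #2 (cap 12, load 11): Z-β — cost 11×11 = 121
  #3 (cap 13, load 10): Z-δ — cost 10×12 = 120
  Shipping 382, fixed 886 → total 1268.
  Any other capacity-feasible assignment to {#1, #2, #3} ships for at least 382.
Total demand is 36 and no other set of sites has combined capacity ≥ 36, so {#1, #2, #3} is the only feasible choice of open sites. Minimum: 1268.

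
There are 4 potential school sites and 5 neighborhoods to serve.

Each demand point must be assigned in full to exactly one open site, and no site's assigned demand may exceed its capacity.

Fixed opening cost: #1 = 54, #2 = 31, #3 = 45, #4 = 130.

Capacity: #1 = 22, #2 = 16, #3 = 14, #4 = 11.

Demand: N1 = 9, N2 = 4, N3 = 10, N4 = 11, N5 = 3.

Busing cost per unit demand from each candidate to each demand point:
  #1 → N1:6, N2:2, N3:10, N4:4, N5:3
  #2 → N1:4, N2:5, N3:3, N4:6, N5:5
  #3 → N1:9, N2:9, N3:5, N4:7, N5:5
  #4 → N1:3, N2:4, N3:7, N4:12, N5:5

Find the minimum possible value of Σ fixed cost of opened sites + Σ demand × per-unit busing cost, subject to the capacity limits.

Open {#1, #2, #3}; cheapest assignment that respects the capacities:
  #1 (cap 22, load 18): N2, N4, N5 — cost 4×2 + 11×4 + 3×3 = 61
  #2 (cap 16, load 9): N1 — cost 9×4 = 36
  #3 (cap 14, load 10): N3 — cost 10×5 = 50
  Shipping 147, fixed 130 → total 277.
  Any other capacity-feasible assignment to {#1, #2, #3} ships for at least 147.
Compare {#1, #2}: its best feasible assignment gives total 300.
Compare {#1, #2, #4}: its best feasible assignment gives total 333.
Every other set of open sites that can feasibly serve all demand totals ≥ 300 even under its best assignment. Minimum: 277.

277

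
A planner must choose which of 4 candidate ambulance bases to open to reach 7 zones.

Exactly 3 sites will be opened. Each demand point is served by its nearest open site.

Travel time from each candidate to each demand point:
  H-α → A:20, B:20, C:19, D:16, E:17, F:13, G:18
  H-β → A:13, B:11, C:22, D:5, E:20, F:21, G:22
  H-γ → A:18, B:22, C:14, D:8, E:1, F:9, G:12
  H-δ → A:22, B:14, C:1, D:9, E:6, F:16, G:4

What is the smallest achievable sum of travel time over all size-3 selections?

44

Open {H-β, H-γ, H-δ}.
  A→H-β 13, B→H-β 11, C→H-δ 1, D→H-β 5, E→H-γ 1, F→H-γ 9, G→H-δ 4  ⇒ total 44.
Compare {H-α, H-β, H-δ}: total 53.
Compare {H-α, H-γ, H-δ}: total 55.
No size-3 selection does better; minimum is 44.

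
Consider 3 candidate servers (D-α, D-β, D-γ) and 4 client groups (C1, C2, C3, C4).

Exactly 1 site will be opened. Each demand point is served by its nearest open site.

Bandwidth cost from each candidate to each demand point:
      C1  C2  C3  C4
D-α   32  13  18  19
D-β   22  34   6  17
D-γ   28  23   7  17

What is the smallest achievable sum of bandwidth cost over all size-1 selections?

75

Open {D-γ}.
  C1→D-γ 28, C2→D-γ 23, C3→D-γ 7, C4→D-γ 17  ⇒ total 75.
Compare {D-β}: total 79.
Compare {D-α}: total 82.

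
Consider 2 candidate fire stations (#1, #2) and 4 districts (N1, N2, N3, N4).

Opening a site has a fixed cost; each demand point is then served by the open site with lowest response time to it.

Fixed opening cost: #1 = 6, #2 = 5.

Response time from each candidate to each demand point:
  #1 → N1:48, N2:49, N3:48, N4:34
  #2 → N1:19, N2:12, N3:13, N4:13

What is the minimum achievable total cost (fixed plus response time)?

62

Open {#2}: assign each demand point to its cheapest open site.
  N1→#2 19, N2→#2 12, N3→#2 13, N4→#2 13
  response time 57, fixed 5 → total 62.
Compare {#1, #2}: response time 57 + fixed 11 = 68.
Compare {#1}: response time 179 + fixed 6 = 185.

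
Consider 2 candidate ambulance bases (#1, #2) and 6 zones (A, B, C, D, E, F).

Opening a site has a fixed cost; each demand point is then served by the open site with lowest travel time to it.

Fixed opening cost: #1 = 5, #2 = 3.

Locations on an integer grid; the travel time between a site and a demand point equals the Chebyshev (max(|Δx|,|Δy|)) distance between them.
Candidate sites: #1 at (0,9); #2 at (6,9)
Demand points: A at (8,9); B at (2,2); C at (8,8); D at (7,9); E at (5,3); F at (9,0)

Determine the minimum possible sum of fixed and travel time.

30

Open {#2}: assign each demand point to its cheapest open site.
  A→#2 2, B→#2 7, C→#2 2, D→#2 1, E→#2 6, F→#2 9
  travel time 27, fixed 3 → total 30.
Compare {#1, #2}: travel time 27 + fixed 8 = 35.
Compare {#1}: travel time 45 + fixed 5 = 50.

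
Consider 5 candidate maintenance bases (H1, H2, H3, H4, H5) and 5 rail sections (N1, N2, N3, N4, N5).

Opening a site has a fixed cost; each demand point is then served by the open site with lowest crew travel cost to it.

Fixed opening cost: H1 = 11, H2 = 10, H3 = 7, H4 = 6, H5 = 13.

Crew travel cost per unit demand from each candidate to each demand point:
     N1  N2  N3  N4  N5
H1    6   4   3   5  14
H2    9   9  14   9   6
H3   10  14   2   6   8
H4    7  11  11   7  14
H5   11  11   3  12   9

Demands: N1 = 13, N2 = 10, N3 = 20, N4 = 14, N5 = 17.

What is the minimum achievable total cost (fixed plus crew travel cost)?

Open {H1, H2, H3}: assign each demand point to its cheapest open site.
  N1→H1 13×6=78, N2→H1 10×4=40, N3→H3 20×2=40, N4→H1 14×5=70, N5→H2 17×6=102
  crew travel cost 330, fixed 28 → total 358.
Compare {H1, H2, H3, H4}: crew travel cost 330 + fixed 34 = 364.
Compare {H1, H2}: crew travel cost 350 + fixed 21 = 371.
Compare {H1, H2, H3, H5}: crew travel cost 330 + fixed 41 = 371.
All other subsets cost ≥ 364. Minimum total cost: 358.

358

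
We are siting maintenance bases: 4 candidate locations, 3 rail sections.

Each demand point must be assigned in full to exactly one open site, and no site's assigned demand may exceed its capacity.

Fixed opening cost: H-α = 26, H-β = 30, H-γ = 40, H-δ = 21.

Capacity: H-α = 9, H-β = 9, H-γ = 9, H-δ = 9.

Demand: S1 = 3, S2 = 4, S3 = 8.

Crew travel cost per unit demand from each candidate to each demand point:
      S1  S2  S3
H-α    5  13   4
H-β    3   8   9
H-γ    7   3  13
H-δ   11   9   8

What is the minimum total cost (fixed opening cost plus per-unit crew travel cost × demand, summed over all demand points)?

129

Open {H-α, H-β}; cheapest assignment that respects the capacities:
  H-α (cap 9, load 8): S3 — cost 8×4 = 32
  H-β (cap 9, load 7): S1, S2 — cost 3×3 + 4×8 = 41
  Shipping 73, fixed 56 → total 129.
  Any other capacity-feasible assignment to {H-α, H-β} ships for at least 73.
Compare {H-α, H-γ}: its best feasible assignment gives total 131.
Compare {H-α, H-δ}: its best feasible assignment gives total 148.
Every other set of open sites that can feasibly serve all demand totals ≥ 131 even under its best assignment. Minimum: 129.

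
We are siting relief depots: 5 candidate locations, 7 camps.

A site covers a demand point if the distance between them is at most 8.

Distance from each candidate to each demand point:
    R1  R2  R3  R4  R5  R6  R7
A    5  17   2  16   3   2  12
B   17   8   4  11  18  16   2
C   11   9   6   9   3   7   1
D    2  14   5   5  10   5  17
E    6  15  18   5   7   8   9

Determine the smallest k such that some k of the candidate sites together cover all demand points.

2

Coverage sets (demand points within 8 of each site):
  A: {R1, R3, R5, R6}
  B: {R2, R3, R7}
  C: {R3, R5, R6, R7}
  D: {R1, R3, R4, R6}
  E: {R1, R4, R5, R6}
No single site covers all 7 demand points.
But {B, E} covers everything, so the minimum is 2.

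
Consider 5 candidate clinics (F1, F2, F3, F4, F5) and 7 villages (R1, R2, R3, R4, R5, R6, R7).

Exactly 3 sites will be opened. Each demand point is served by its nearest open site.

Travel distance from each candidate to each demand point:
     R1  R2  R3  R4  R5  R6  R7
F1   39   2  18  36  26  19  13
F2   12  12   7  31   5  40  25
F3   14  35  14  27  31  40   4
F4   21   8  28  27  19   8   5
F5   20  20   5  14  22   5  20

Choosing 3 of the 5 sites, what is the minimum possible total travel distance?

Open {F2, F4, F5}.
  R1→F2 12, R2→F4 8, R3→F5 5, R4→F5 14, R5→F2 5, R6→F5 5, R7→F4 5  ⇒ total 54.
Compare {F1, F2, F5}: total 56.
Compare {F2, F3, F5}: total 57.
No size-3 selection does better; minimum is 54.

54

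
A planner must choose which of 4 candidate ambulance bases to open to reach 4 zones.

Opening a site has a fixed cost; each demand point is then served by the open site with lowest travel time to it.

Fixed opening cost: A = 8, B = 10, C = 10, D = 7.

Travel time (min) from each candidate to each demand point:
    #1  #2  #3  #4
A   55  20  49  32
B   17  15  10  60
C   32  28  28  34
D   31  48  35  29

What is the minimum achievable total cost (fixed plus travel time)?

88

Open {B, D}: assign each demand point to its cheapest open site.
  #1→B 17, #2→B 15, #3→B 10, #4→D 29
  travel time 71, fixed 17 → total 88.
Compare {A, B}: travel time 74 + fixed 18 = 92.
Compare {B, C}: travel time 76 + fixed 20 = 96.
Compare {A, B, D}: travel time 71 + fixed 25 = 96.
All other subsets cost ≥ 92. Minimum total cost: 88.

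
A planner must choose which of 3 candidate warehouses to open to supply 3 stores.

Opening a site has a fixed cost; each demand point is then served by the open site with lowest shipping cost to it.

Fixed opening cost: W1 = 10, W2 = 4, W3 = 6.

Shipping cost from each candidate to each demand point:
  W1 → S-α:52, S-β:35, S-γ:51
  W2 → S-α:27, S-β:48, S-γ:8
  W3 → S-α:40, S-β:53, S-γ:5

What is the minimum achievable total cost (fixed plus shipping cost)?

84

Open {W1, W2}: assign each demand point to its cheapest open site.
  S-α→W2 27, S-β→W1 35, S-γ→W2 8
  shipping cost 70, fixed 14 → total 84.
Compare {W2}: shipping cost 83 + fixed 4 = 87.
Compare {W1, W2, W3}: shipping cost 67 + fixed 20 = 87.
Compare {W2, W3}: shipping cost 80 + fixed 10 = 90.
All other subsets cost ≥ 87. Minimum total cost: 84.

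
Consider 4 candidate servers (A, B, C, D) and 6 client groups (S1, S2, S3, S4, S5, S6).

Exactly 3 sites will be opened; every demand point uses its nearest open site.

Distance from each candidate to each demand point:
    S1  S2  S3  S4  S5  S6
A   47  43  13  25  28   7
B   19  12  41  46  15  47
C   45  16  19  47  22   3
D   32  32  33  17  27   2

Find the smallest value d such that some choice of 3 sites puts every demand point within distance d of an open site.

Open {A, B, D}.
  Farthest demand point is S1 at distance 19 (to B); all others are ≤ 19.
With {B, C, D} the worst case is 19.
With {A, B, C} the worst case is 25.
No size-3 selection achieves below 19.

19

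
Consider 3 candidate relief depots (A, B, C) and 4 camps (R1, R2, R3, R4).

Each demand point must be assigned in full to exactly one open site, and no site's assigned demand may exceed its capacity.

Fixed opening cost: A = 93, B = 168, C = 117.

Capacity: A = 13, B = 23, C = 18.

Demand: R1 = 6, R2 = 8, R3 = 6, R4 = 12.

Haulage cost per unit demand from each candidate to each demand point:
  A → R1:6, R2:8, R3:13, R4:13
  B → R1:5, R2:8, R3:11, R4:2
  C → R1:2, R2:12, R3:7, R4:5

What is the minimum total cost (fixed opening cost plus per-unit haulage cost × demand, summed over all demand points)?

427

Open {B, C}; cheapest assignment that respects the capacities:
  B (cap 23, load 20): R2, R4 — cost 8×8 + 12×2 = 88
  C (cap 18, load 12): R1, R3 — cost 6×2 + 6×7 = 54
  Shipping 142, fixed 285 → total 427.
  Any other capacity-feasible assignment to {B, C} ships for at least 142.
Compare {A, B}: its best feasible assignment gives total 463.
Compare {A, B, C}: its best feasible assignment gives total 520.
Every other set of open sites that can feasibly serve all demand totals ≥ 463 even under its best assignment. Minimum: 427.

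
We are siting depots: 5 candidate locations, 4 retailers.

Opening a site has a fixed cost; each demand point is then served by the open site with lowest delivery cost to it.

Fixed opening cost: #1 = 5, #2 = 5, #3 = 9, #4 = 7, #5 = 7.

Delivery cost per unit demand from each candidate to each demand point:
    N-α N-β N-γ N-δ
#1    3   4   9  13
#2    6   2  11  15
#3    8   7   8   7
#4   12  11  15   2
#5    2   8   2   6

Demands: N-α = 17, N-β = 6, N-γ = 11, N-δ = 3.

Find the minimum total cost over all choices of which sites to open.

Open {#2, #4, #5}: assign each demand point to its cheapest open site.
  N-α→#5 17×2=34, N-β→#2 6×2=12, N-γ→#5 11×2=22, N-δ→#4 3×2=6
  delivery cost 74, fixed 19 → total 93.
Compare {#2, #5}: delivery cost 86 + fixed 12 = 98.
Compare {#1, #2, #4, #5}: delivery cost 74 + fixed 24 = 98.
Compare {#2, #3, #4, #5}: delivery cost 74 + fixed 28 = 102.
All other subsets cost ≥ 98. Minimum total cost: 93.

93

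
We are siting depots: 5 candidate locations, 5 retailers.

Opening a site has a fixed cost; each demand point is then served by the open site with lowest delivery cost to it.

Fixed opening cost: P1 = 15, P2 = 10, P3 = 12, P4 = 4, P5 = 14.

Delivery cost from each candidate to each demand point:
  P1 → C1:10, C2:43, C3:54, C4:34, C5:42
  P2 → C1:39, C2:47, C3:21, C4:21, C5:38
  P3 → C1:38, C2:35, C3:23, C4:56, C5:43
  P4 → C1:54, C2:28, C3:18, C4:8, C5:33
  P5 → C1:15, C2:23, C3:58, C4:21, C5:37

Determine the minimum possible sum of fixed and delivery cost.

115

Open {P4, P5}: assign each demand point to its cheapest open site.
  C1→P5 15, C2→P5 23, C3→P4 18, C4→P4 8, C5→P4 33
  delivery cost 97, fixed 18 → total 115.
Compare {P1, P4}: delivery cost 97 + fixed 19 = 116.
Compare {P1, P4, P5}: delivery cost 92 + fixed 33 = 125.
Compare {P2, P4, P5}: delivery cost 97 + fixed 28 = 125.
All other subsets cost ≥ 116. Minimum total cost: 115.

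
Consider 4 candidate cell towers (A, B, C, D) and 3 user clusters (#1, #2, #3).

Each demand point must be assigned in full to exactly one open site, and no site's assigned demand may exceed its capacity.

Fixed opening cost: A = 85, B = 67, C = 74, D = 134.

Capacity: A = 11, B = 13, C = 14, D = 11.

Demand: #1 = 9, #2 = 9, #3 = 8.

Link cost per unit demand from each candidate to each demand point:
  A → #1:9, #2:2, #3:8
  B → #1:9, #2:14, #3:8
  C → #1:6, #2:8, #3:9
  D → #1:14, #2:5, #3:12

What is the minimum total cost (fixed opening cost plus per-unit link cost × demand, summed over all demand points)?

Open {A, B, C}; cheapest assignment that respects the capacities:
  A (cap 11, load 9): #2 — cost 9×2 = 18
  B (cap 13, load 8): #3 — cost 8×8 = 64
  C (cap 14, load 9): #1 — cost 9×6 = 54
  Shipping 136, fixed 226 → total 362.
  Any other capacity-feasible assignment to {A, B, C} ships for at least 136.
Compare {B, C, D}: its best feasible assignment gives total 438.
Compare {A, C, D}: its best feasible assignment gives total 456.
Every other set of open sites that can feasibly serve all demand totals ≥ 438 even under its best assignment. Minimum: 362.

362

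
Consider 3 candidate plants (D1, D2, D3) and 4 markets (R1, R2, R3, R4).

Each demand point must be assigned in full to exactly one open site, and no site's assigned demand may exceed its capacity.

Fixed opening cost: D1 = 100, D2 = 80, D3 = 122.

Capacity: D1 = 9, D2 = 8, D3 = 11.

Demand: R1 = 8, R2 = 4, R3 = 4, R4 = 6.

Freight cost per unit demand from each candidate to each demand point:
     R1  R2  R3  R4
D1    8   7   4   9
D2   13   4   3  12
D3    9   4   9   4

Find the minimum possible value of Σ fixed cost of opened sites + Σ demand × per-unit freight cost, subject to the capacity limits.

418

Open {D1, D2, D3}; cheapest assignment that respects the capacities:
  D1 (cap 9, load 8): R1 — cost 8×8 = 64
  D2 (cap 8, load 8): R2, R3 — cost 4×4 + 4×3 = 28
  D3 (cap 11, load 6): R4 — cost 6×4 = 24
  Shipping 116, fixed 302 → total 418.
  Any other capacity-feasible assignment to {D1, D2, D3} ships for at least 116.
Total demand is 22 and no other set of sites has combined capacity ≥ 22, so {D1, D2, D3} is the only feasible choice of open sites. Minimum: 418.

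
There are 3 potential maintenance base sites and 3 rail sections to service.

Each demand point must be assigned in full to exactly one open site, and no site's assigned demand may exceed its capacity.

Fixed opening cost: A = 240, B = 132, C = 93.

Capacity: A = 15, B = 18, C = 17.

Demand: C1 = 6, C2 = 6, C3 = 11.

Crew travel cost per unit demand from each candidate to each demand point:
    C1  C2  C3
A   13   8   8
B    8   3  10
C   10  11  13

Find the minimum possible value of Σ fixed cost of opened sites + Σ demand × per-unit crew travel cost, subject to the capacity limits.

413

Open {B, C}; cheapest assignment that respects the capacities:
  B (cap 18, load 17): C2, C3 — cost 6×3 + 11×10 = 128
  C (cap 17, load 6): C1 — cost 6×10 = 60
  Shipping 188, fixed 225 → total 413.
  Any other capacity-feasible assignment to {B, C} ships for at least 188.
Compare {A, B}: its best feasible assignment gives total 526.
Compare {A, C}: its best feasible assignment gives total 547.
Every other set of open sites that can feasibly serve all demand totals ≥ 526 even under its best assignment. Minimum: 413.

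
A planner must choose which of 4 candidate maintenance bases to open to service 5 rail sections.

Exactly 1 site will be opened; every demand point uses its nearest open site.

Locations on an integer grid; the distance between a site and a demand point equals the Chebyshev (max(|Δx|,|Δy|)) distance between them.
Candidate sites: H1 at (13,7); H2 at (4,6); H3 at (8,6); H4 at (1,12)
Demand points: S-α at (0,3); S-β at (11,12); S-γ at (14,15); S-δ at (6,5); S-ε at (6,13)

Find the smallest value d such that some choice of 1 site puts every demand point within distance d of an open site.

9

Open {H3}.
  Farthest demand point is S-γ at distance 9 (to H3); all others are ≤ 9.
With {H2} the worst case is 10.
With {H1} the worst case is 13.
No size-1 selection achieves below 9.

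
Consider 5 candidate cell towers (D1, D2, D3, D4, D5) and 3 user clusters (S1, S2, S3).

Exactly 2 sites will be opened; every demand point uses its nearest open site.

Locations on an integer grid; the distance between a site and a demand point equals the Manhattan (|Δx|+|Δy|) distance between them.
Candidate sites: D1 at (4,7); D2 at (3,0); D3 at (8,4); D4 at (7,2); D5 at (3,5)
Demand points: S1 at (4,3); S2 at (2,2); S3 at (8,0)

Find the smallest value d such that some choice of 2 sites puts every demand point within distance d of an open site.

4

Open {D2, D3}.
  Farthest demand point is S1 at distance 4 (to D2); all others are ≤ 4.
With {D2, D4} the worst case is 4.
With {D3, D5} the worst case is 4.
No size-2 selection achieves below 4.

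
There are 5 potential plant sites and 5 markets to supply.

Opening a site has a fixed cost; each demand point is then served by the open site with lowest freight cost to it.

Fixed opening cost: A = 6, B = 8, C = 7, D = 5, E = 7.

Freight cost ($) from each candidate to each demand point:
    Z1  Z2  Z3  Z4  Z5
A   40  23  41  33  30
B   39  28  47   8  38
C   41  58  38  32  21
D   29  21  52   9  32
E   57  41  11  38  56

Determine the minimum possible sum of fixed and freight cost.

110

Open {C, D, E}: assign each demand point to its cheapest open site.
  Z1→D 29, Z2→D 21, Z3→E 11, Z4→D 9, Z5→C 21
  freight cost 91, fixed 19 → total 110.
Compare {D, E}: freight cost 102 + fixed 12 = 114.
Compare {A, C, D, E}: freight cost 91 + fixed 25 = 116.
Compare {B, C, D, E}: freight cost 90 + fixed 27 = 117.
All other subsets cost ≥ 114. Minimum total cost: 110.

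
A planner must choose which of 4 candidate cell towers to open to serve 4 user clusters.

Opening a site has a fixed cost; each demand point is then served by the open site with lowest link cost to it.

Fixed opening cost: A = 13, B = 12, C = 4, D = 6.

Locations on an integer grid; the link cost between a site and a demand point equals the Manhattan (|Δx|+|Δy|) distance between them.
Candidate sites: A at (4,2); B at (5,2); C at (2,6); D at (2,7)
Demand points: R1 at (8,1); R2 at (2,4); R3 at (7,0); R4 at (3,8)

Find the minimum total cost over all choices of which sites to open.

Open {B, C}: assign each demand point to its cheapest open site.
  R1→B 4, R2→C 2, R3→B 4, R4→C 3
  link cost 13, fixed 16 → total 29.
Compare {C}: link cost 27 + fixed 4 = 31.
Compare {B, D}: link cost 13 + fixed 18 = 31.
Compare {A, C}: link cost 15 + fixed 17 = 32.
All other subsets cost ≥ 31. Minimum total cost: 29.

29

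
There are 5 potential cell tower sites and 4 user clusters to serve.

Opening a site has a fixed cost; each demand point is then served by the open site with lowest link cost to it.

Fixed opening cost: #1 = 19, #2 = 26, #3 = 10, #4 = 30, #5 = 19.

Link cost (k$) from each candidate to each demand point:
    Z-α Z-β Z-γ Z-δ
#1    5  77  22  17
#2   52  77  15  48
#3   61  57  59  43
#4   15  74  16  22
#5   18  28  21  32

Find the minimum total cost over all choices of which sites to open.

Open {#1, #5}: assign each demand point to its cheapest open site.
  Z-α→#1 5, Z-β→#5 28, Z-γ→#5 21, Z-δ→#1 17
  link cost 71, fixed 38 → total 109.
Compare {#5}: link cost 99 + fixed 19 = 118.
Compare {#1, #3, #5}: link cost 71 + fixed 48 = 119.
Compare {#3, #5}: link cost 99 + fixed 29 = 128.
All other subsets cost ≥ 118. Minimum total cost: 109.

109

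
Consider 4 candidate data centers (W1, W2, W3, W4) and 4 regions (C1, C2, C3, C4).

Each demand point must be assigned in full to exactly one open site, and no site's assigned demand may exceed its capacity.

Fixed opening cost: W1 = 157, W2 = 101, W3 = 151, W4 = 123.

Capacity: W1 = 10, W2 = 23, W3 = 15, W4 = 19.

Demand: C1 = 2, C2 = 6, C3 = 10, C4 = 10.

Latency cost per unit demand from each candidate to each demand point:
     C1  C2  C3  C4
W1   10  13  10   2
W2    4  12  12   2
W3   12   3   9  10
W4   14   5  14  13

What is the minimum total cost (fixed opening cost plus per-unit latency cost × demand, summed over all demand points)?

Open {W2, W4}; cheapest assignment that respects the capacities:
  W2 (cap 23, load 22): C1, C3, C4 — cost 2×4 + 10×12 + 10×2 = 148
  W4 (cap 19, load 6): C2 — cost 6×5 = 30
  Shipping 178, fixed 224 → total 402.
  Any other capacity-feasible assignment to {W2, W4} ships for at least 178.
Compare {W2, W3}: its best feasible assignment gives total 418.
Compare {W1, W2}: its best feasible assignment gives total 458.
Every other set of open sites that can feasibly serve all demand totals ≥ 418 even under its best assignment. Minimum: 402.

402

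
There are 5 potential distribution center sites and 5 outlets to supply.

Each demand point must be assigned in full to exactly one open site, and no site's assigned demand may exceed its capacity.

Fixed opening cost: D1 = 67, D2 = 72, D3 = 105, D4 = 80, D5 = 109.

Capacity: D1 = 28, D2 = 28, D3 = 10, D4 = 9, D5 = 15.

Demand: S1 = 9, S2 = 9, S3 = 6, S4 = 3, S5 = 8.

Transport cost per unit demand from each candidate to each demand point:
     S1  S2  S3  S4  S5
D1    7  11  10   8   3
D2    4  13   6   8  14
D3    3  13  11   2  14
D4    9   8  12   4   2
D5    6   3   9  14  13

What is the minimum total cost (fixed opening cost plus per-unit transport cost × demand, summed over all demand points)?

Open {D1, D2}; cheapest assignment that respects the capacities:
  D1 (cap 28, load 20): S2, S4, S5 — cost 9×11 + 3×8 + 8×3 = 147
  D2 (cap 28, load 15): S1, S3 — cost 9×4 + 6×6 = 72
  Shipping 219, fixed 139 → total 358.
  Any other capacity-feasible assignment to {D1, D2} ships for at least 219.
Compare {D1, D5}: its best feasible assignment gives total 368.
Compare {D2, D4}: its best feasible assignment gives total 381.
Every other set of open sites that can feasibly serve all demand totals ≥ 368 even under its best assignment. Minimum: 358.

358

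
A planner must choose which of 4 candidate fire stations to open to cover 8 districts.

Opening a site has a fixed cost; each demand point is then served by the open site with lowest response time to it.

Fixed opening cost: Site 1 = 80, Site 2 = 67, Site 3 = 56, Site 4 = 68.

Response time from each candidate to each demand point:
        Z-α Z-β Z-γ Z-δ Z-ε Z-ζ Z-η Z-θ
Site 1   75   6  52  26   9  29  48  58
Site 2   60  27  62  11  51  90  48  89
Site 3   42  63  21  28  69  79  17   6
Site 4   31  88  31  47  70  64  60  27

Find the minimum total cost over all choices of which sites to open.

Open {Site 1, Site 3}: assign each demand point to its cheapest open site.
  Z-α→Site 3 42, Z-β→Site 1 6, Z-γ→Site 3 21, Z-δ→Site 1 26, Z-ε→Site 1 9, Z-ζ→Site 1 29, Z-η→Site 3 17, Z-θ→Site 3 6
  response time 156, fixed 136 → total 292.
Compare {Site 1, Site 2, Site 3}: response time 141 + fixed 203 = 344.
Compare {Site 1, Site 3, Site 4}: response time 145 + fixed 204 = 349.
Compare {Site 1, Site 4}: response time 207 + fixed 148 = 355.
All other subsets cost ≥ 344. Minimum total cost: 292.

292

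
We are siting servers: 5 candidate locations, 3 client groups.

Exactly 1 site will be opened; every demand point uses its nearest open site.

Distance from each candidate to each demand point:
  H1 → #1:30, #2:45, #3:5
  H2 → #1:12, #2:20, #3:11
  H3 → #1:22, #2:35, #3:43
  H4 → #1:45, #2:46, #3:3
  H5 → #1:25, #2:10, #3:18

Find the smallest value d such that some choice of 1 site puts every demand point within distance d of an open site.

20

Open {H2}.
  Farthest demand point is #2 at distance 20 (to H2); all others are ≤ 20.
With {H5} the worst case is 25.
With {H3} the worst case is 43.
No size-1 selection achieves below 20.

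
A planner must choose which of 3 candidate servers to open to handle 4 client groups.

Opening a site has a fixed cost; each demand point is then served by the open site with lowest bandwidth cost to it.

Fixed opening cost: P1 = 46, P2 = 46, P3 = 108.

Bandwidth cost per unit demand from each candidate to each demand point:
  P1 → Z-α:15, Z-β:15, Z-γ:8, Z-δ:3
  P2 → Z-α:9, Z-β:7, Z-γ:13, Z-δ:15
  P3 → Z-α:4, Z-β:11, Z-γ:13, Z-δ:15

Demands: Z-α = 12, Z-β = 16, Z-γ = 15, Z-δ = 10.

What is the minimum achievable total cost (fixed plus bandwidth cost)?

462

Open {P1, P2}: assign each demand point to its cheapest open site.
  Z-α→P2 12×9=108, Z-β→P2 16×7=112, Z-γ→P1 15×8=120, Z-δ→P1 10×3=30
  bandwidth cost 370, fixed 92 → total 462.
Compare {P1, P2, P3}: bandwidth cost 310 + fixed 200 = 510.
Compare {P1, P3}: bandwidth cost 374 + fixed 154 = 528.
Compare {P2}: bandwidth cost 565 + fixed 46 = 611.
All other subsets cost ≥ 510. Minimum total cost: 462.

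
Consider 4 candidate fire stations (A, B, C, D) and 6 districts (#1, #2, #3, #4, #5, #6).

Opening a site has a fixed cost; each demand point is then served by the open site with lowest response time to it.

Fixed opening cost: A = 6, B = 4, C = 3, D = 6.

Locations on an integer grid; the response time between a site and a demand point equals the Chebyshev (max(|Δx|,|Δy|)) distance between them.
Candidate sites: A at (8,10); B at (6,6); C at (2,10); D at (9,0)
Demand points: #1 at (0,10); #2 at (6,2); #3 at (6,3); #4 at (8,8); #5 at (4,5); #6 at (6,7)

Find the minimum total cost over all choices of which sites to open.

21

Open {B, C}: assign each demand point to its cheapest open site.
  #1→C 2, #2→B 4, #3→B 3, #4→B 2, #5→B 2, #6→B 1
  response time 14, fixed 7 → total 21.
Compare {B}: response time 18 + fixed 4 = 22.
Compare {B, C, D}: response time 13 + fixed 13 = 26.
Compare {B, D}: response time 17 + fixed 10 = 27.
All other subsets cost ≥ 22. Minimum total cost: 21.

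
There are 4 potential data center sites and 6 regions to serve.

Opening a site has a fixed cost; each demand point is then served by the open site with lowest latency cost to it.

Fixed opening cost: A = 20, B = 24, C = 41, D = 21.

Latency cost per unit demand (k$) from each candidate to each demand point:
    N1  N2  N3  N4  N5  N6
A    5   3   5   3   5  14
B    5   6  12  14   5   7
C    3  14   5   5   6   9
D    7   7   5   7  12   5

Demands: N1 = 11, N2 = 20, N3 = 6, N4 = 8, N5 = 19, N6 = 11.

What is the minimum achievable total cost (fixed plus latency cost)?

360

Open {A, D}: assign each demand point to its cheapest open site.
  N1→A 11×5=55, N2→A 20×3=60, N3→A 6×5=30, N4→A 8×3=24, N5→A 19×5=95, N6→D 11×5=55
  latency cost 319, fixed 41 → total 360.
Compare {A, C, D}: latency cost 297 + fixed 82 = 379.
Compare {A, B, D}: latency cost 319 + fixed 65 = 384.
Compare {A, B}: latency cost 341 + fixed 44 = 385.
All other subsets cost ≥ 379. Minimum total cost: 360.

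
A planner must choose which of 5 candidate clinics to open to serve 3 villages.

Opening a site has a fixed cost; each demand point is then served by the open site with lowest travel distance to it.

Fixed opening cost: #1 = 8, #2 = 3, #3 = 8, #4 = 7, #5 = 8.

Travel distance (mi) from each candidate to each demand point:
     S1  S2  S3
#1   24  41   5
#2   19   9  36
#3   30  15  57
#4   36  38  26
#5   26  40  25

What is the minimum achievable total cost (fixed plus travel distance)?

Open {#1, #2}: assign each demand point to its cheapest open site.
  S1→#2 19, S2→#2 9, S3→#1 5
  travel distance 33, fixed 11 → total 44.
Compare {#1, #2, #4}: travel distance 33 + fixed 18 = 51.
Compare {#1, #2, #3}: travel distance 33 + fixed 19 = 52.
Compare {#1, #2, #5}: travel distance 33 + fixed 19 = 52.
All other subsets cost ≥ 51. Minimum total cost: 44.

44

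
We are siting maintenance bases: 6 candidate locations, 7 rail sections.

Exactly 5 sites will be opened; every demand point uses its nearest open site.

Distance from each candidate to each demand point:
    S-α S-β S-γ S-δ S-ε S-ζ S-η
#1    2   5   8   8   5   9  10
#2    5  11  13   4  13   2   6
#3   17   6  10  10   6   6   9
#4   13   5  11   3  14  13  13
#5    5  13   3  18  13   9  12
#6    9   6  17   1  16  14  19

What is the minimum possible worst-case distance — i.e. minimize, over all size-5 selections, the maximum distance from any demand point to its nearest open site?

6

Open {#1, #2, #3, #4, #5}.
  Farthest demand point is S-η at distance 6 (to #2); all others are ≤ 6.
With {#1, #2, #3, #5, #6} the worst case is 6.
With {#1, #2, #4, #5, #6} the worst case is 6.
No size-5 selection achieves below 6.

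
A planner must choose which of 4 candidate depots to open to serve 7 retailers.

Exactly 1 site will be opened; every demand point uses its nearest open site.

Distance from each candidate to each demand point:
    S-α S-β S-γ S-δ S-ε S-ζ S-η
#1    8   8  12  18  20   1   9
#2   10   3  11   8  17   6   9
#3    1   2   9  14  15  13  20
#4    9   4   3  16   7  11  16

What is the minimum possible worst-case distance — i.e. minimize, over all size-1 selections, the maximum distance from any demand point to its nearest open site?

16

Open {#4}.
  Farthest demand point is S-δ at distance 16 (to #4); all others are ≤ 16.
With {#2} the worst case is 17.
With {#1} the worst case is 20.
No size-1 selection achieves below 16.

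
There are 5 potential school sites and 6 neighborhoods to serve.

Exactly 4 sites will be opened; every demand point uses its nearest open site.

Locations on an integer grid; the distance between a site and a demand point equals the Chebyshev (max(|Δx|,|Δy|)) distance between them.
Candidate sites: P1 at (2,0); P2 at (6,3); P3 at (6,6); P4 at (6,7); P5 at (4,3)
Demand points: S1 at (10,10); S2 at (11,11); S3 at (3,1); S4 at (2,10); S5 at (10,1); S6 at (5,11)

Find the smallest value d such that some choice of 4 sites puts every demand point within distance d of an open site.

5

Open {P1, P2, P3, P4}.
  Farthest demand point is S2 at distance 5 (to P3); all others are ≤ 5.
With {P1, P2, P3, P5} the worst case is 5.
With {P1, P2, P4, P5} the worst case is 5.
No size-4 selection achieves below 5.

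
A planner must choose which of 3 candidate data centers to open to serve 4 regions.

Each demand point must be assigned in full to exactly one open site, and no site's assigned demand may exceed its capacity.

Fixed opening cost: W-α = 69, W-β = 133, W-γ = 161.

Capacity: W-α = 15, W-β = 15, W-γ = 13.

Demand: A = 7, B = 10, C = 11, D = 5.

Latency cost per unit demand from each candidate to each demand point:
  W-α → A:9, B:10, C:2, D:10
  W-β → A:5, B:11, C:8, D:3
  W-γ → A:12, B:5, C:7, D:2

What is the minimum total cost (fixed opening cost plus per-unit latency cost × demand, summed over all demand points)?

485

Open {W-α, W-β, W-γ}; cheapest assignment that respects the capacities:
  W-α (cap 15, load 11): C — cost 11×2 = 22
  W-β (cap 15, load 12): A, D — cost 7×5 + 5×3 = 50
  W-γ (cap 13, load 10): B — cost 10×5 = 50
  Shipping 122, fixed 363 → total 485.
  Any other capacity-feasible assignment to {W-α, W-β, W-γ} ships for at least 122.
Total demand is 33 and no other set of sites has combined capacity ≥ 33, so {W-α, W-β, W-γ} is the only feasible choice of open sites. Minimum: 485.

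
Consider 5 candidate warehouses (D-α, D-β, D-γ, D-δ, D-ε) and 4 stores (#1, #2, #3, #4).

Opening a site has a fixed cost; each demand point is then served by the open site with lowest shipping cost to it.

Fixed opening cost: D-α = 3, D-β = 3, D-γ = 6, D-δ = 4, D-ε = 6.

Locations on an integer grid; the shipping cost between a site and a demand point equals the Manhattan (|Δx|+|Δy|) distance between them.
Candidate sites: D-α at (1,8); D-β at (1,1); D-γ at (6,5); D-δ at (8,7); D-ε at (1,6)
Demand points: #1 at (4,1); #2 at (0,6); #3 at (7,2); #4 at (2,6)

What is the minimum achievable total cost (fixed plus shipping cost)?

21

Open {D-β, D-ε}: assign each demand point to its cheapest open site.
  #1→D-β 3, #2→D-ε 1, #3→D-β 7, #4→D-ε 1
  shipping cost 12, fixed 9 → total 21.
Compare {D-α, D-β}: shipping cost 16 + fixed 6 = 22.
Compare {D-γ, D-ε}: shipping cost 12 + fixed 12 = 24.
Compare {D-α, D-β, D-ε}: shipping cost 12 + fixed 12 = 24.
All other subsets cost ≥ 22. Minimum total cost: 21.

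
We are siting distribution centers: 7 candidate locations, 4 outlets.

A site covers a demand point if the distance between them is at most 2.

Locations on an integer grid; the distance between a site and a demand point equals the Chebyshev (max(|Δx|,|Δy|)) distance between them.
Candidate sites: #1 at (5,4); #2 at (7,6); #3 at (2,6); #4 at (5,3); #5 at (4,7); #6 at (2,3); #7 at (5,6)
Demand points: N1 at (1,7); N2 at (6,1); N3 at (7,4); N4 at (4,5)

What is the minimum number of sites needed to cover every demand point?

2

Coverage sets (demand points within 2 of each site):
  #1: {N3, N4}
  #2: {N3}
  #3: {N1, N4}
  #4: {N2, N3, N4}
  #5: {N4}
  #6: {N4}
  #7: {N3, N4}
No single site covers all 4 demand points.
But {#3, #4} covers everything, so the minimum is 2.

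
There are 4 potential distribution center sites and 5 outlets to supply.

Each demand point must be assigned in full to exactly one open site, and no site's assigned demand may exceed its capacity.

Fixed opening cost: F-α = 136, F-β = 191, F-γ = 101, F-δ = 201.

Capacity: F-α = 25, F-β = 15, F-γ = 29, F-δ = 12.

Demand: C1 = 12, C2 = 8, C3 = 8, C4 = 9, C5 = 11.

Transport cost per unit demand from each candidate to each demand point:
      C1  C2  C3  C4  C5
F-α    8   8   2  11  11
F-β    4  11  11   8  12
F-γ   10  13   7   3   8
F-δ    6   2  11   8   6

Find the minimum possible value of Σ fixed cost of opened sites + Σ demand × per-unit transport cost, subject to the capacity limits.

Open {F-α, F-γ}; cheapest assignment that respects the capacities:
  F-α (cap 25, load 20): C1, C2 — cost 12×8 + 8×8 = 160
  F-γ (cap 29, load 28): C3, C4, C5 — cost 8×7 + 9×3 + 11×8 = 171
  Shipping 331, fixed 237 → total 568.
  Any other capacity-feasible assignment to {F-α, F-γ} ships for at least 331.
Compare {F-α, F-β, F-γ}: its best feasible assignment gives total 671.
Compare {F-α, F-γ, F-δ}: its best feasible assignment gives total 681.
Every other set of open sites that can feasibly serve all demand totals ≥ 671 even under its best assignment. Minimum: 568.

568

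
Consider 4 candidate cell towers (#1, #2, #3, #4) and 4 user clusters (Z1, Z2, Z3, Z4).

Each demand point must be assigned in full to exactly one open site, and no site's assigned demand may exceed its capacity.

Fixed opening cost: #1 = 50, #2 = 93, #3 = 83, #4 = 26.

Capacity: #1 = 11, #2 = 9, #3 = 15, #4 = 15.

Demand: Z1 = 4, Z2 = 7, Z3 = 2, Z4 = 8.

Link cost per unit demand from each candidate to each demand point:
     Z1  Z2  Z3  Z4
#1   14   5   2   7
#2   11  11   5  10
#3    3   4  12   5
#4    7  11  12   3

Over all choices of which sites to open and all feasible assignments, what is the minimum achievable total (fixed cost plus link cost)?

Open {#1, #4}; cheapest assignment that respects the capacities:
  #1 (cap 11, load 9): Z2, Z3 — cost 7×5 + 2×2 = 39
  #4 (cap 15, load 12): Z1, Z4 — cost 4×7 + 8×3 = 52
  Shipping 91, fixed 76 → total 167.
  Any other capacity-feasible assignment to {#1, #4} ships for at least 91.
Compare {#3, #4}: its best feasible assignment gives total 197.
Compare {#1, #3}: its best feasible assignment gives total 224.
Every other set of open sites that can feasibly serve all demand totals ≥ 197 even under its best assignment. Minimum: 167.

167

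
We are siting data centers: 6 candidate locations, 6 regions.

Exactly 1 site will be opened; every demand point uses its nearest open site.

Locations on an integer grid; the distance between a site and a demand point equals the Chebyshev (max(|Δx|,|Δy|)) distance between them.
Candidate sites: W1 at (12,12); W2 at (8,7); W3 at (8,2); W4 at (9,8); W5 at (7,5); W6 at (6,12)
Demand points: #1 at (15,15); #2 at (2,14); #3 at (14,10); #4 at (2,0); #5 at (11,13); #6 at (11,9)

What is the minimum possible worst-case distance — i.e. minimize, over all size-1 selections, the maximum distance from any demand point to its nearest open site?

Open {W2}.
  Farthest demand point is #1 at distance 8 (to W2); all others are ≤ 8.
With {W4} the worst case is 8.
With {W5} the worst case is 10.
No size-1 selection achieves below 8.

8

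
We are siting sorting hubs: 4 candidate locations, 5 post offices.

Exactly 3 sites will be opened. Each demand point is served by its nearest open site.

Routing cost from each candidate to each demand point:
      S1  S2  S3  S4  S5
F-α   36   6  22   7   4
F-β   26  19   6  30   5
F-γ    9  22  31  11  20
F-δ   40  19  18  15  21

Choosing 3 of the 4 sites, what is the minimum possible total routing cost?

Open {F-α, F-β, F-γ}.
  S1→F-γ 9, S2→F-α 6, S3→F-β 6, S4→F-α 7, S5→F-α 4  ⇒ total 32.
Compare {F-α, F-γ, F-δ}: total 44.
Compare {F-α, F-β, F-δ}: total 49.
No size-3 selection does better; minimum is 32.

32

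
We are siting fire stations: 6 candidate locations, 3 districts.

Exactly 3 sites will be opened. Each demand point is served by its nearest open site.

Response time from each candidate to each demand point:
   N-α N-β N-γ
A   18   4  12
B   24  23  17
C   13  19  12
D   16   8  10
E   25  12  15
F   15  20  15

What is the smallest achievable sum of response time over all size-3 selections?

27

Open {A, C, D}.
  N-α→C 13, N-β→A 4, N-γ→D 10  ⇒ total 27.
Compare {A, B, C}: total 29.
Compare {A, C, E}: total 29.
No size-3 selection does better; minimum is 27.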